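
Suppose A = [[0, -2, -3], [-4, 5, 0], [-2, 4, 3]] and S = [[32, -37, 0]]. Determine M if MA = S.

Right-multiplying both sides by A⁻¹ gives M = SA⁻¹.
A has determinant -6; A⁻¹ = [[-5/2, 1, -5/2], [-2, 1, -2], [1, -2/3, 4/3]].
M = SA⁻¹ = [[32, -37, 0]] · [[-5/2, 1, -5/2], [-2, 1, -2], [1, -2/3, 4/3]] = [[-6, -5, -6]].

M = [[-6, -5, -6]]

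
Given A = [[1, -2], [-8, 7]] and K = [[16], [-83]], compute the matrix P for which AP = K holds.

Left-multiplying both sides by A⁻¹ gives P = A⁻¹K.
det A = -9, so A⁻¹ = [[-7/9, -2/9], [-8/9, -1/9]].
P = A⁻¹K = [[-7/9, -2/9], [-8/9, -1/9]] · [[16], [-83]] = [[6], [-5]].

P = [[6], [-5]]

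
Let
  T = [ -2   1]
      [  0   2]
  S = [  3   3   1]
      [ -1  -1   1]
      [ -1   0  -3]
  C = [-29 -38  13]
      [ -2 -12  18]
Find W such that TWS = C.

W = T⁻¹CS⁻¹ (apply T⁻¹ on the left and S⁻¹ on the right).
det T = -4, so T⁻¹ = [[-1/2, 1/4], [0, 1/2]].
S has determinant -4; S⁻¹ = [[-3/4, -9/4, -1], [1, 2, 1], [1/4, 3/4, 0]].
T⁻¹C = [[14, 16, -2], [-1, -6, 9]].
W = (T⁻¹C)S⁻¹ = [[5, -1, 2], [-3, -3, -5]].

W = [[5, -1, 2], [-3, -3, -5]]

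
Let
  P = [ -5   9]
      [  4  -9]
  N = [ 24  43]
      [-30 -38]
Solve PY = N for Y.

Since P multiplies Y on the left, Y = P⁻¹N.
det P = 9; the adjugate gives P⁻¹ = [[-1, -1], [-4/9, -5/9]].
Y = P⁻¹N = [[-1, -1], [-4/9, -5/9]] · [[24, 43], [-30, -38]] = [[6, -5], [6, 2]].

Y = [[6, -5], [6, 2]]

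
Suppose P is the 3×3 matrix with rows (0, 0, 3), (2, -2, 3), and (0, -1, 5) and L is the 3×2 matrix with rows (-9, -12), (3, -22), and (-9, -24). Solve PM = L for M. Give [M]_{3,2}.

-4

P is on the left of M, so left-multiply by P⁻¹: M = P⁻¹L.
det P = -6; the adjugate gives P⁻¹ = [[7/6, 1/2, -1], [5/3, 0, -1], [1/3, 0, 0]].
M = P⁻¹L = [[7/6, 1/2, -1], [5/3, 0, -1], [1/3, 0, 0]] · [[-9, -12], [3, -22], [-9, -24]] = [[0, -1], [-6, 4], [-3, -4]].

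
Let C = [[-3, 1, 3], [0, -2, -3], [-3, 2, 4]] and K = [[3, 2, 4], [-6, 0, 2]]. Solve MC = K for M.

Since C sits to the right of M, M = KC⁻¹.
det C = -3; the adjugate gives C⁻¹ = [[2/3, -2/3, -1], [-3, 1, 3], [2, -1, -2]].
M = KC⁻¹ = [[3, 2, 4], [-6, 0, 2]] · [[2/3, -2/3, -1], [-3, 1, 3], [2, -1, -2]] = [[4, -4, -5], [0, 2, 2]].

M = [[4, -4, -5], [0, 2, 2]]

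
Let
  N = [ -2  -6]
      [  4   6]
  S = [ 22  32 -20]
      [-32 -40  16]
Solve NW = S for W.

W = [[-5, -4, -2], [-2, -4, 4]]

N is on the left of W, so left-multiply by N⁻¹: W = N⁻¹S.
det N = 12, so N⁻¹ = [[1/2, 1/2], [-1/3, -1/6]].
W = N⁻¹S = [[1/2, 1/2], [-1/3, -1/6]] · [[22, 32, -20], [-32, -40, 16]] = [[-5, -4, -2], [-2, -4, 4]].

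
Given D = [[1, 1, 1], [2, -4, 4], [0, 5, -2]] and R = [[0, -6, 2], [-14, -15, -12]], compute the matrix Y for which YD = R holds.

Right-multiplying both sides by D⁻¹ gives Y = RD⁻¹.
det D = 2, so D⁻¹ = [[-6, 7/2, 4], [2, -1, -1], [5, -5/2, -3]].
Y = RD⁻¹ = [[0, -6, 2], [-14, -15, -12]] · [[-6, 7/2, 4], [2, -1, -1], [5, -5/2, -3]] = [[-2, 1, 0], [-6, -4, -5]].

Y = [[-2, 1, 0], [-6, -4, -5]]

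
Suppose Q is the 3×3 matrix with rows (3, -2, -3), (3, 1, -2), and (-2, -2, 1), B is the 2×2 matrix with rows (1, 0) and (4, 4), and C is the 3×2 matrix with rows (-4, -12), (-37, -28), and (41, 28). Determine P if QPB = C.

P = [[-5, 2], [-4, -3], [-5, 5]]

Left-multiply by Q⁻¹ and right-multiply by B⁻¹: P = Q⁻¹CB⁻¹.
det Q = 1, so Q⁻¹ = [[-3, 8, 7], [1, -3, -3], [-4, 10, 9]].
det B = 4; the adjugate gives B⁻¹ = [[1, 0], [-1, 1/4]].
Q⁻¹C = [[3, 8], [-16, -12], [15, 20]].
P = (Q⁻¹C)B⁻¹ = [[-5, 2], [-4, -3], [-5, 5]].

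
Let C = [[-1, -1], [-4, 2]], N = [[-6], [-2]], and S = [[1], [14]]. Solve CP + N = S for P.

CP = S − N = [[7], [16]].
Since C multiplies P on the left, P = C⁻¹(S − N).
C has determinant -6; C⁻¹ = [[-1/3, -1/6], [-2/3, 1/6]].
P = C⁻¹(S − N) = [[-5], [-2]].

P = [[-5], [-2]]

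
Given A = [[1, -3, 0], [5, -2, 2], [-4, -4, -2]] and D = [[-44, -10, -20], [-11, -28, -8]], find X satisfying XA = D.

A is on the right of X, so right-multiply by A⁻¹: X = DA⁻¹.
A has determinant 6; A⁻¹ = [[2, -1, -1], [1/3, -1/3, -1/3], [-14/3, 8/3, 13/6]].
X = DA⁻¹ = [[-44, -10, -20], [-11, -28, -8]] · [[2, -1, -1], [1/3, -1/3, -1/3], [-14/3, 8/3, 13/6]] = [[2, -6, 4], [6, -1, 3]].

X = [[2, -6, 4], [6, -1, 3]]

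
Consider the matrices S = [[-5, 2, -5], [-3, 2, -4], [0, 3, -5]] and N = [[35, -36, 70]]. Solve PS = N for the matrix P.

P = [[-4, -5, -6]]

S is on the right of P, so right-multiply by S⁻¹: P = NS⁻¹.
det S = 5; the adjugate gives S⁻¹ = [[2/5, -1, 2/5], [-3, 5, -1], [-9/5, 3, -4/5]].
P = NS⁻¹ = [[35, -36, 70]] · [[2/5, -1, 2/5], [-3, 5, -1], [-9/5, 3, -4/5]] = [[-4, -5, -6]].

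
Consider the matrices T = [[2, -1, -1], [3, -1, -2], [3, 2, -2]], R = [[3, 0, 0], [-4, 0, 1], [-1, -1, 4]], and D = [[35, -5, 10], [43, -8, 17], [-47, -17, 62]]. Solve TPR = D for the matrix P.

Left-multiply by T⁻¹ and right-multiply by R⁻¹: P = T⁻¹DR⁻¹.
T has determinant 3; T⁻¹ = [[2, -4/3, 1/3], [0, -1/3, 1/3], [3, -7/3, 1/3]].
det R = 3, so R⁻¹ = [[1/3, 0, 0], [5, 4, -1], [4/3, 1, 0]].
T⁻¹D = [[-3, -5, 18], [-30, -3, 15], [-11, -2, 11]].
P = (T⁻¹D)R⁻¹ = [[-2, -2, 5], [-5, 3, 3], [1, 3, 2]].

P = [[-2, -2, 5], [-5, 3, 3], [1, 3, 2]]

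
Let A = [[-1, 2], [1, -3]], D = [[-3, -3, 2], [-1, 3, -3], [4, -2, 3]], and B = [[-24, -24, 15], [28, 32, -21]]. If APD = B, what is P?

P = [[-3, 1, 2], [0, -4, -2]]

Isolating P: multiply by A⁻¹ from the left and D⁻¹ from the right, so P = A⁻¹BD⁻¹.
det A = 1; the adjugate gives A⁻¹ = [[-3, -2], [-1, -1]].
D has determinant -2; D⁻¹ = [[-3/2, -5/2, -3/2], [9/2, 17/2, 11/2], [5, 9, 6]].
A⁻¹B = [[16, 8, -3], [-4, -8, 6]].
P = (A⁻¹B)D⁻¹ = [[-3, 1, 2], [0, -4, -2]].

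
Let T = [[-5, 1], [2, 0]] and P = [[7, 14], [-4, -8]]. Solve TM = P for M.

M = [[-2, -4], [-3, -6]]

T is on the left of M, so left-multiply by T⁻¹: M = T⁻¹P.
det T = -2, so T⁻¹ = [[0, 1/2], [1, 5/2]].
M = T⁻¹P = [[0, 1/2], [1, 5/2]] · [[7, 14], [-4, -8]] = [[-2, -4], [-3, -6]].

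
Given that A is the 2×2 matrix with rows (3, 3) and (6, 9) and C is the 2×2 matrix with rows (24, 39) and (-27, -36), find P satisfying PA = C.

P = [[-2, 5], [-3, -3]]

Right-multiplying both sides by A⁻¹ gives P = CA⁻¹.
A has determinant 9; A⁻¹ = [[1, -1/3], [-2/3, 1/3]].
P = CA⁻¹ = [[24, 39], [-27, -36]] · [[1, -1/3], [-2/3, 1/3]] = [[-2, 5], [-3, -3]].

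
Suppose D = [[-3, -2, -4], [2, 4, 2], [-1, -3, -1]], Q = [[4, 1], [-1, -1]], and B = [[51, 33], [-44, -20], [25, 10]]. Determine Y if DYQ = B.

Y = [[-4, 3], [-1, -1], [2, 5]]

Y = D⁻¹BQ⁻¹ (apply D⁻¹ on the left and Q⁻¹ on the right).
D has determinant 2; D⁻¹ = [[1, 5, 6], [0, -1/2, -1], [-1, -7/2, -4]].
Q has determinant -3; Q⁻¹ = [[1/3, 1/3], [-1/3, -4/3]].
D⁻¹B = [[-19, -7], [-3, 0], [3, -3]].
Y = (D⁻¹B)Q⁻¹ = [[-4, 3], [-1, -1], [2, 5]].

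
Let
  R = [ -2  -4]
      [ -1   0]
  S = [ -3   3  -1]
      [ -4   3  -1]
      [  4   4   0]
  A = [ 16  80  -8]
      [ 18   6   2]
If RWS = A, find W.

Left-multiply by R⁻¹ and right-multiply by S⁻¹: W = R⁻¹AS⁻¹.
det R = -4, so R⁻¹ = [[0, -1], [-1/4, 1/2]].
det S = 4; the adjugate gives S⁻¹ = [[1, -1, 0], [-1, 1, 1/4], [-7, 6, 3/4]].
R⁻¹A = [[-18, -6, -2], [5, -17, 3]].
W = (R⁻¹A)S⁻¹ = [[2, 0, -3], [1, -4, -2]].

W = [[2, 0, -3], [1, -4, -2]]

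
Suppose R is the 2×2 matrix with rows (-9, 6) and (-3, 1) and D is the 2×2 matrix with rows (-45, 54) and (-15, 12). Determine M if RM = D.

M = [[5, -2], [0, 6]]

Since R multiplies M on the left, M = R⁻¹D.
R has determinant 9; R⁻¹ = [[1/9, -2/3], [1/3, -1]].
M = R⁻¹D = [[1/9, -2/3], [1/3, -1]] · [[-45, 54], [-15, 12]] = [[5, -2], [0, 6]].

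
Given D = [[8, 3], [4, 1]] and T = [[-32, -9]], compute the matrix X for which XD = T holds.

X = [[-1, -6]]

Since D sits to the right of X, X = TD⁻¹.
D has determinant -4; D⁻¹ = [[-1/4, 3/4], [1, -2]].
X = TD⁻¹ = [[-32, -9]] · [[-1/4, 3/4], [1, -2]] = [[-1, -6]].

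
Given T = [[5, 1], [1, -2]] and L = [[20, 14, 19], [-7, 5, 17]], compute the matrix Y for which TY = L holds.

Y = [[3, 3, 5], [5, -1, -6]]

Since T multiplies Y on the left, Y = T⁻¹L.
det T = -11, so T⁻¹ = [[2/11, 1/11], [1/11, -5/11]].
Y = T⁻¹L = [[2/11, 1/11], [1/11, -5/11]] · [[20, 14, 19], [-7, 5, 17]] = [[3, 3, 5], [5, -1, -6]].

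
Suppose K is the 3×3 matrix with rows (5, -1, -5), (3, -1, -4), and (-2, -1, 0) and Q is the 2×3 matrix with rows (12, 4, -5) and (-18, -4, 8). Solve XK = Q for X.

X = [[-3, 5, -6], [0, -2, 6]]

Right-multiplying both sides by K⁻¹ gives X = QK⁻¹.
K has determinant -3; K⁻¹ = [[4/3, -5/3, 1/3], [-8/3, 10/3, -5/3], [5/3, -7/3, 2/3]].
X = QK⁻¹ = [[12, 4, -5], [-18, -4, 8]] · [[4/3, -5/3, 1/3], [-8/3, 10/3, -5/3], [5/3, -7/3, 2/3]] = [[-3, 5, -6], [0, -2, 6]].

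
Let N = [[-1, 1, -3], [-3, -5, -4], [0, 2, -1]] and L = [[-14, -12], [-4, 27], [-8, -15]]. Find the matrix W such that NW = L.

N is on the left of W, so left-multiply by N⁻¹: W = N⁻¹L.
N has determinant 2; N⁻¹ = [[13/2, -5/2, -19/2], [-3/2, 1/2, 5/2], [-3, 1, 4]].
W = N⁻¹L = [[13/2, -5/2, -19/2], [-3/2, 1/2, 5/2], [-3, 1, 4]] · [[-14, -12], [-4, 27], [-8, -15]] = [[-5, -3], [-1, -6], [6, 3]].

W = [[-5, -3], [-1, -6], [6, 3]]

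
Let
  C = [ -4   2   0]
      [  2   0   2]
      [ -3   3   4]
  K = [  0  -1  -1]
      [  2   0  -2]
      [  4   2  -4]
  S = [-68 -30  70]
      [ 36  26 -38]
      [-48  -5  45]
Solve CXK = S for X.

X = [[-2, -1, 5], [-5, -3, 2], [3, -4, 2]]

Isolating X: multiply by C⁻¹ from the left and K⁻¹ from the right, so X = C⁻¹SK⁻¹.
det C = -4; the adjugate gives C⁻¹ = [[3/2, 2, -1], [7/2, 4, -2], [-3/2, -3/2, 1]].
det K = -4, so K⁻¹ = [[-1, 3/2, -1/2], [0, -1, 1/2], [-1, 1, -1/2]].
C⁻¹S = [[18, 12, -16], [2, 9, 3], [0, 1, -3]].
X = (C⁻¹S)K⁻¹ = [[-2, -1, 5], [-5, -3, 2], [3, -4, 2]].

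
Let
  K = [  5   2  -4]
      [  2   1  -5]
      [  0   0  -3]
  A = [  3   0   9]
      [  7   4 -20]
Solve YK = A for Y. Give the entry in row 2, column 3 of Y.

Since K sits to the right of Y, Y = AK⁻¹.
det K = -3; the adjugate gives K⁻¹ = [[1, -2, 2], [-2, 5, -17/3], [0, 0, -1/3]].
Y = AK⁻¹ = [[3, 0, 9], [7, 4, -20]] · [[1, -2, 2], [-2, 5, -17/3], [0, 0, -1/3]] = [[3, -6, 3], [-1, 6, -2]].

-2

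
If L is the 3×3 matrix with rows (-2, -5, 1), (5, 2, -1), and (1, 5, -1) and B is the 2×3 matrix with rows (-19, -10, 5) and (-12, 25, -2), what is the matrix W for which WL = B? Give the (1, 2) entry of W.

Right-multiplying both sides by L⁻¹ gives W = BL⁻¹.
det L = -3; the adjugate gives L⁻¹ = [[-1, 0, -1], [-4/3, -1/3, -1], [-23/3, -5/3, -7]].
W = BL⁻¹ = [[-19, -10, 5], [-12, 25, -2]] · [[-1, 0, -1], [-4/3, -1/3, -1], [-23/3, -5/3, -7]] = [[-6, -5, -6], [-6, -5, 1]].

-5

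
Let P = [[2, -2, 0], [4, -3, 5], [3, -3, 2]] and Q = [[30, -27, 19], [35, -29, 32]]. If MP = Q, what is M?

P is on the right of M, so right-multiply by P⁻¹: M = QP⁻¹.
P has determinant 4; P⁻¹ = [[9/4, 1, -5/2], [7/4, 1, -5/2], [-3/4, 0, 1/2]].
M = QP⁻¹ = [[30, -27, 19], [35, -29, 32]] · [[9/4, 1, -5/2], [7/4, 1, -5/2], [-3/4, 0, 1/2]] = [[6, 3, 2], [4, 6, 1]].

M = [[6, 3, 2], [4, 6, 1]]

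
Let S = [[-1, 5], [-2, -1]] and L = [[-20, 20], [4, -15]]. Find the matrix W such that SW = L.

Since S multiplies W on the left, W = S⁻¹L.
S has determinant 11; S⁻¹ = [[-1/11, -5/11], [2/11, -1/11]].
W = S⁻¹L = [[-1/11, -5/11], [2/11, -1/11]] · [[-20, 20], [4, -15]] = [[0, 5], [-4, 5]].

W = [[0, 5], [-4, 5]]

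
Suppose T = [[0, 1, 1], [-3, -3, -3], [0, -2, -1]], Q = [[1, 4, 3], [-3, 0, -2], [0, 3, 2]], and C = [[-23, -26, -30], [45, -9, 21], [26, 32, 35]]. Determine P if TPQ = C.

P = [[5, -1, 3], [-3, 0, 2], [-5, 5, 0]]

Isolating P: multiply by T⁻¹ from the left and Q⁻¹ from the right, so P = T⁻¹CQ⁻¹.
det T = 3, so T⁻¹ = [[-1, -1/3, 0], [-1, 0, -1], [2, 0, 1]].
det Q = 3, so Q⁻¹ = [[2, 1/3, -8/3], [2, 2/3, -7/3], [-3, -1, 4]].
T⁻¹C = [[8, 29, 23], [-3, -6, -5], [-20, -20, -25]].
P = (T⁻¹C)Q⁻¹ = [[5, -1, 3], [-3, 0, 2], [-5, 5, 0]].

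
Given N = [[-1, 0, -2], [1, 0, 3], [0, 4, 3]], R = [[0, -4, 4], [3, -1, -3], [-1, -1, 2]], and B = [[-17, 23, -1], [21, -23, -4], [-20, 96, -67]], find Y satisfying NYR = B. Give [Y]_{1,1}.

5

Left-multiply by N⁻¹ and right-multiply by R⁻¹: Y = N⁻¹BR⁻¹.
det N = 4, so N⁻¹ = [[-3, -2, 0], [-3/4, -3/4, 1/4], [1, 1, 0]].
det R = -4, so R⁻¹ = [[5/4, -1, -4], [3/4, -1, -3], [1, -1, -3]].
N⁻¹B = [[9, -23, 11], [-8, 24, -13], [4, 0, -5]].
Y = (N⁻¹B)R⁻¹ = [[5, 3, 0], [-5, -3, -1], [0, 1, -1]].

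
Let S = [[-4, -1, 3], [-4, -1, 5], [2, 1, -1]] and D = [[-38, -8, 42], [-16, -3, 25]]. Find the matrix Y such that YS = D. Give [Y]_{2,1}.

Since S sits to the right of Y, Y = DS⁻¹.
S has determinant 4; S⁻¹ = [[-1, 1/2, -1/2], [3/2, -1/2, 2], [-1/2, 1/2, 0]].
Y = DS⁻¹ = [[-38, -8, 42], [-16, -3, 25]] · [[-1, 1/2, -1/2], [3/2, -1/2, 2], [-1/2, 1/2, 0]] = [[5, 6, 3], [-1, 6, 2]].

-1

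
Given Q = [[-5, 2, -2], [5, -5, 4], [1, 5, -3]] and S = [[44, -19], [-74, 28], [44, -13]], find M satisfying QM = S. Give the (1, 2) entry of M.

Q is on the left of M, so left-multiply by Q⁻¹: M = Q⁻¹S.
det Q = 3; the adjugate gives Q⁻¹ = [[-5/3, -4/3, -2/3], [19/3, 17/3, 10/3], [10, 9, 5]].
M = Q⁻¹S = [[-5/3, -4/3, -2/3], [19/3, 17/3, 10/3], [10, 9, 5]] · [[44, -19], [-74, 28], [44, -13]] = [[-4, 3], [6, -5], [-6, -3]].

3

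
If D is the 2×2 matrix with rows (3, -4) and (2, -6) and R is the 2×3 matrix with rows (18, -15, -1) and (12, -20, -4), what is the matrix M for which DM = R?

M = [[6, -1, 1], [0, 3, 1]]

D is on the left of M, so left-multiply by D⁻¹: M = D⁻¹R.
det D = -10; the adjugate gives D⁻¹ = [[3/5, -2/5], [1/5, -3/10]].
M = D⁻¹R = [[3/5, -2/5], [1/5, -3/10]] · [[18, -15, -1], [12, -20, -4]] = [[6, -1, 1], [0, 3, 1]].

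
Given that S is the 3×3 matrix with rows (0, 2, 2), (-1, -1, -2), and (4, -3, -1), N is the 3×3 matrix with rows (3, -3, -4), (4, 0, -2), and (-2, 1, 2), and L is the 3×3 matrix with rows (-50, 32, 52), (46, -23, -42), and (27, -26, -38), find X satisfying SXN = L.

Isolating X: multiply by S⁻¹ from the left and N⁻¹ from the right, so X = S⁻¹LN⁻¹.
S has determinant -4; S⁻¹ = [[5/4, 1, 1/2], [9/4, 2, 1/2], [-7/4, -2, -1/2]].
det N = 2, so N⁻¹ = [[1, 1, 3], [-2, -1, -5], [2, 3/2, 6]].
S⁻¹L = [[-3, 4, 4], [-7, 13, 14], [-18, 3, 12]].
X = (S⁻¹L)N⁻¹ = [[-3, -1, -5], [-5, 1, -2], [0, -3, 3]].

X = [[-3, -1, -5], [-5, 1, -2], [0, -3, 3]]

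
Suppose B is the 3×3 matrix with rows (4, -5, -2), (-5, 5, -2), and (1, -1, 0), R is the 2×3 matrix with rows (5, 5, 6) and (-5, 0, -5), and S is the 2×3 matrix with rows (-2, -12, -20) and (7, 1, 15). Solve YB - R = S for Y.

YB = S + R = [[3, -7, -14], [2, 1, 10]].
B is on the right of Y, so right-multiply by B⁻¹: Y = (S + R)B⁻¹.
det B = 2, so B⁻¹ = [[-1, 1, 10], [-1, 1, 9], [0, -1/2, -5/2]].
Y = (S + R)B⁻¹ = [[4, 3, 2], [-3, -2, 4]].

Y = [[4, 3, 2], [-3, -2, 4]]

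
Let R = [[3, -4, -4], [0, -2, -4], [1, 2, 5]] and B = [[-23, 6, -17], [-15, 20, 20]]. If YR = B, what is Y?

R is on the right of Y, so right-multiply by R⁻¹: Y = BR⁻¹.
det R = 2, so R⁻¹ = [[-1, 6, 4], [-2, 19/2, 6], [1, -5, -3]].
Y = BR⁻¹ = [[-23, 6, -17], [-15, 20, 20]] · [[-1, 6, 4], [-2, 19/2, 6], [1, -5, -3]] = [[-6, 4, -5], [-5, 0, 0]].

Y = [[-6, 4, -5], [-5, 0, 0]]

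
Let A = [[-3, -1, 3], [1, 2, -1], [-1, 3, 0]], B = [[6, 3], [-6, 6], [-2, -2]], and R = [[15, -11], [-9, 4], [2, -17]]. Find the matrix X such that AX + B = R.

AX = R − B = [[9, -14], [-3, -2], [4, -15]].
Since A multiplies X on the left, X = A⁻¹(R − B).
det A = 5, so A⁻¹ = [[3/5, 9/5, -1], [1/5, 3/5, 0], [1, 2, -1]].
X = A⁻¹(R − B) = [[-4, 3], [0, -4], [-1, -3]].

X = [[-4, 3], [0, -4], [-1, -3]]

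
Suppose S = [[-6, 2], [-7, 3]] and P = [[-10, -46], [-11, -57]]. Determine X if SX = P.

S is on the left of X, so left-multiply by S⁻¹: X = S⁻¹P.
S has determinant -4; S⁻¹ = [[-3/4, 1/2], [-7/4, 3/2]].
X = S⁻¹P = [[-3/4, 1/2], [-7/4, 3/2]] · [[-10, -46], [-11, -57]] = [[2, 6], [1, -5]].

X = [[2, 6], [1, -5]]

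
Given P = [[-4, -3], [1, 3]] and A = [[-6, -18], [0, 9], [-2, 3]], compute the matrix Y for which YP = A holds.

Y = [[0, -6], [1, 4], [1, 2]]

P is on the right of Y, so right-multiply by P⁻¹: Y = AP⁻¹.
det P = -9; the adjugate gives P⁻¹ = [[-1/3, -1/3], [1/9, 4/9]].
Y = AP⁻¹ = [[-6, -18], [0, 9], [-2, 3]] · [[-1/3, -1/3], [1/9, 4/9]] = [[0, -6], [1, 4], [1, 2]].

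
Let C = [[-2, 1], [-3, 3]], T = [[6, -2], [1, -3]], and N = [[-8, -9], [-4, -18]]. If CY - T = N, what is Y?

CY = N + T = [[-2, -11], [-3, -21]].
C is on the left of Y, so left-multiply by C⁻¹: Y = C⁻¹(N + T).
det C = -3, so C⁻¹ = [[-1, 1/3], [-1, 2/3]].
Y = C⁻¹(N + T) = [[1, 4], [0, -3]].

Y = [[1, 4], [0, -3]]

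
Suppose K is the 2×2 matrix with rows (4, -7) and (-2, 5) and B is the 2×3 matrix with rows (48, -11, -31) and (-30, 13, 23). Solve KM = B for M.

K is on the left of M, so left-multiply by K⁻¹: M = K⁻¹B.
K has determinant 6; K⁻¹ = [[5/6, 7/6], [1/3, 2/3]].
M = K⁻¹B = [[5/6, 7/6], [1/3, 2/3]] · [[48, -11, -31], [-30, 13, 23]] = [[5, 6, 1], [-4, 5, 5]].

M = [[5, 6, 1], [-4, 5, 5]]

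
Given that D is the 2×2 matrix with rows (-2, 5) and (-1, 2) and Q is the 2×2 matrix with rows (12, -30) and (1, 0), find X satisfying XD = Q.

D is on the right of X, so right-multiply by D⁻¹: X = QD⁻¹.
det D = 1, so D⁻¹ = [[2, -5], [1, -2]].
X = QD⁻¹ = [[12, -30], [1, 0]] · [[2, -5], [1, -2]] = [[-6, 0], [2, -5]].

X = [[-6, 0], [2, -5]]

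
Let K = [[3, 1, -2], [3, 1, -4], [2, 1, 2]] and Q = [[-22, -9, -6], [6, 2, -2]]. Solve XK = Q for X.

K is on the right of X, so right-multiply by K⁻¹: X = QK⁻¹.
det K = 2; the adjugate gives K⁻¹ = [[3, -2, -1], [-7, 5, 3], [1/2, -1/2, 0]].
X = QK⁻¹ = [[-22, -9, -6], [6, 2, -2]] · [[3, -2, -1], [-7, 5, 3], [1/2, -1/2, 0]] = [[-6, 2, -5], [3, -1, 0]].

X = [[-6, 2, -5], [3, -1, 0]]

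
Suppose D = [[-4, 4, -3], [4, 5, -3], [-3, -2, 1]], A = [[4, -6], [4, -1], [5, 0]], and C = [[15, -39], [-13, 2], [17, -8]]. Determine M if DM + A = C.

DM = C − A = [[11, -33], [-17, 3], [12, -8]].
D is on the left of M, so left-multiply by D⁻¹: M = D⁻¹(C − A).
det D = 3, so D⁻¹ = [[-1/3, 2/3, 1], [5/3, -13/3, -8], [7/3, -20/3, -12]].
M = D⁻¹(C − A) = [[-3, 5], [-4, -4], [-5, -1]].

M = [[-3, 5], [-4, -4], [-5, -1]]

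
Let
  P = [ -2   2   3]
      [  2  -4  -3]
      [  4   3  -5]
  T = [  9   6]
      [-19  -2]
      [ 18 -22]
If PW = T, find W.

W = [[2, 1], [5, -2], [1, 4]]

Left-multiplying both sides by P⁻¹ gives W = P⁻¹T.
det P = 4; the adjugate gives P⁻¹ = [[29/4, 19/4, 3/2], [-1/2, -1/2, 0], [11/2, 7/2, 1]].
W = P⁻¹T = [[29/4, 19/4, 3/2], [-1/2, -1/2, 0], [11/2, 7/2, 1]] · [[9, 6], [-19, -2], [18, -22]] = [[2, 1], [5, -2], [1, 4]].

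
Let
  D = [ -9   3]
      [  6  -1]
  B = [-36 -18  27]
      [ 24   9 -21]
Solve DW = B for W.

W = [[4, 1, -4], [0, -3, -3]]

D is on the left of W, so left-multiply by D⁻¹: W = D⁻¹B.
det D = -9, so D⁻¹ = [[1/9, 1/3], [2/3, 1]].
W = D⁻¹B = [[1/9, 1/3], [2/3, 1]] · [[-36, -18, 27], [24, 9, -21]] = [[4, 1, -4], [0, -3, -3]].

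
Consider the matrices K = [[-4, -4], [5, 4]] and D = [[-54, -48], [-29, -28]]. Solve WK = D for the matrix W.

W = [[6, -6], [6, -1]]

K is on the right of W, so right-multiply by K⁻¹: W = DK⁻¹.
det K = 4, so K⁻¹ = [[1, 1], [-5/4, -1]].
W = DK⁻¹ = [[-54, -48], [-29, -28]] · [[1, 1], [-5/4, -1]] = [[6, -6], [6, -1]].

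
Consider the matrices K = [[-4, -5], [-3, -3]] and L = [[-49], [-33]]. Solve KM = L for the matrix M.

M = [[6], [5]]

Since K multiplies M on the left, M = K⁻¹L.
det K = -3, so K⁻¹ = [[1, -5/3], [-1, 4/3]].
M = K⁻¹L = [[1, -5/3], [-1, 4/3]] · [[-49], [-33]] = [[6], [5]].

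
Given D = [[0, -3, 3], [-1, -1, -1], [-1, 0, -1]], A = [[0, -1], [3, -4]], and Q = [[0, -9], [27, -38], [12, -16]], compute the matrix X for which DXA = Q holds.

X = D⁻¹QA⁻¹ (apply D⁻¹ on the left and A⁻¹ on the right).
det D = -3, so D⁻¹ = [[-1/3, 1, -2], [0, -1, 1], [1/3, -1, 1]].
A has determinant 3; A⁻¹ = [[-4/3, 1/3], [-1, 0]].
D⁻¹Q = [[3, -3], [-15, 22], [-15, 19]].
X = (D⁻¹Q)A⁻¹ = [[-1, 1], [-2, -5], [1, -5]].

X = [[-1, 1], [-2, -5], [1, -5]]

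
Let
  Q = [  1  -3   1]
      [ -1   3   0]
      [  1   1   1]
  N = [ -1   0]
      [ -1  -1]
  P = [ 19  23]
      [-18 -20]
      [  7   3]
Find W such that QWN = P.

W = [[-4, -5], [-2, 5], [2, -3]]

W = Q⁻¹PN⁻¹ (apply Q⁻¹ on the left and N⁻¹ on the right).
det Q = -4, so Q⁻¹ = [[-3/4, -1, 3/4], [-1/4, 0, 1/4], [1, 1, 0]].
det N = 1; the adjugate gives N⁻¹ = [[-1, 0], [1, -1]].
Q⁻¹P = [[9, 5], [-3, -5], [1, 3]].
W = (Q⁻¹P)N⁻¹ = [[-4, -5], [-2, 5], [2, -3]].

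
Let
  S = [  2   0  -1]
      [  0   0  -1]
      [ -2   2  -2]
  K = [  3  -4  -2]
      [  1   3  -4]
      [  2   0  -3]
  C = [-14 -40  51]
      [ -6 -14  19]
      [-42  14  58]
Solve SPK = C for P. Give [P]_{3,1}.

Isolating P: multiply by S⁻¹ from the left and K⁻¹ from the right, so P = S⁻¹CK⁻¹.
det S = 4; the adjugate gives S⁻¹ = [[1/2, -1/2, 0], [1/2, -3/2, 1/2], [0, -1, 0]].
K has determinant 5; K⁻¹ = [[-9/5, -12/5, 22/5], [-1, -1, 2], [-6/5, -8/5, 13/5]].
S⁻¹C = [[-4, -13, 16], [-19, 8, 26], [6, 14, -19]].
P = (S⁻¹C)K⁻¹ = [[1, -3, -2], [-5, -4, 0], [-2, 2, 5]].

-2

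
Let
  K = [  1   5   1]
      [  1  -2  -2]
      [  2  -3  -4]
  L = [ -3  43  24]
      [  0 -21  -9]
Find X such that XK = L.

X = [[6, 1, -5], [-3, 3, 0]]

K is on the right of X, so right-multiply by K⁻¹: X = LK⁻¹.
det K = 3, so K⁻¹ = [[2/3, 17/3, -8/3], [0, -2, 1], [1/3, 13/3, -7/3]].
X = LK⁻¹ = [[-3, 43, 24], [0, -21, -9]] · [[2/3, 17/3, -8/3], [0, -2, 1], [1/3, 13/3, -7/3]] = [[6, 1, -5], [-3, 3, 0]].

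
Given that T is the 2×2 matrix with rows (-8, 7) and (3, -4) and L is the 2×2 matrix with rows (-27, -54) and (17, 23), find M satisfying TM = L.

M = [[-1, 5], [-5, -2]]

T is on the left of M, so left-multiply by T⁻¹: M = T⁻¹L.
det T = 11, so T⁻¹ = [[-4/11, -7/11], [-3/11, -8/11]].
M = T⁻¹L = [[-4/11, -7/11], [-3/11, -8/11]] · [[-27, -54], [17, 23]] = [[-1, 5], [-5, -2]].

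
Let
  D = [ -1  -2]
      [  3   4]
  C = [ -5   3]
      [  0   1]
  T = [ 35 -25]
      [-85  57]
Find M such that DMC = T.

M = D⁻¹TC⁻¹ (apply D⁻¹ on the left and C⁻¹ on the right).
D has determinant 2; D⁻¹ = [[2, 1], [-3/2, -1/2]].
C has determinant -5; C⁻¹ = [[-1/5, 3/5], [0, 1]].
D⁻¹T = [[-15, 7], [-10, 9]].
M = (D⁻¹T)C⁻¹ = [[3, -2], [2, 3]].

M = [[3, -2], [2, 3]]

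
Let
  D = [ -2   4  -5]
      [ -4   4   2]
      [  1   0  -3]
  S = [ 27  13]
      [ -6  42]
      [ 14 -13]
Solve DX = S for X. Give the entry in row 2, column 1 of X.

0

D is on the left of X, so left-multiply by D⁻¹: X = D⁻¹S.
det D = 4, so D⁻¹ = [[-3, 3, 7], [-5/2, 11/4, 6], [-1, 1, 2]].
X = D⁻¹S = [[-3, 3, 7], [-5/2, 11/4, 6], [-1, 1, 2]] · [[27, 13], [-6, 42], [14, -13]] = [[-1, -4], [0, 5], [-5, 3]].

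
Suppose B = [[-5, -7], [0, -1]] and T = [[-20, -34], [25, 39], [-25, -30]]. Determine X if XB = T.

X = [[4, 6], [-5, -4], [5, -5]]

B is on the right of X, so right-multiply by B⁻¹: X = TB⁻¹.
det B = 5; the adjugate gives B⁻¹ = [[-1/5, 7/5], [0, -1]].
X = TB⁻¹ = [[-20, -34], [25, 39], [-25, -30]] · [[-1/5, 7/5], [0, -1]] = [[4, 6], [-5, -4], [5, -5]].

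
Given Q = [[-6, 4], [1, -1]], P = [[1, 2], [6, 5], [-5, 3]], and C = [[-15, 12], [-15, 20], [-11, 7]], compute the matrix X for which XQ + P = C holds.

XQ = C − P = [[-16, 10], [-21, 15], [-6, 4]].
Right-multiplying both sides by Q⁻¹ gives X = (C − P)Q⁻¹.
det Q = 2; the adjugate gives Q⁻¹ = [[-1/2, -2], [-1/2, -3]].
X = (C − P)Q⁻¹ = [[3, 2], [3, -3], [1, 0]].

X = [[3, 2], [3, -3], [1, 0]]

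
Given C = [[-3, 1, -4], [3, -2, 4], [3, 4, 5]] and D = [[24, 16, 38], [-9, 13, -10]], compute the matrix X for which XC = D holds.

Right-multiplying both sides by C⁻¹ gives X = DC⁻¹.
det C = 3, so C⁻¹ = [[-26/3, -7, -4/3], [-1, -1, 0], [6, 5, 1]].
X = DC⁻¹ = [[24, 16, 38], [-9, 13, -10]] · [[-26/3, -7, -4/3], [-1, -1, 0], [6, 5, 1]] = [[4, 6, 6], [5, 0, 2]].

X = [[4, 6, 6], [5, 0, 2]]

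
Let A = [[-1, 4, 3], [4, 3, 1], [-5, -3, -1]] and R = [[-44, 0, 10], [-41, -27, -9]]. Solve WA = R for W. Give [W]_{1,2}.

-2

Right-multiplying both sides by A⁻¹ gives W = RA⁻¹.
A has determinant 5; A⁻¹ = [[0, -1, -1], [-1/5, 16/5, 13/5], [3/5, -23/5, -19/5]].
W = RA⁻¹ = [[-44, 0, 10], [-41, -27, -9]] · [[0, -1, -1], [-1/5, 16/5, 13/5], [3/5, -23/5, -19/5]] = [[6, -2, 6], [0, -4, 5]].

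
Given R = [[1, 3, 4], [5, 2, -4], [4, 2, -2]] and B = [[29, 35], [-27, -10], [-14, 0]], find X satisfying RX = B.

Left-multiplying both sides by R⁻¹ gives X = R⁻¹B.
det R = -6, so R⁻¹ = [[-2/3, -7/3, 10/3], [1, 3, -4], [-1/3, -5/3, 13/6]].
X = R⁻¹B = [[-2/3, -7/3, 10/3], [1, 3, -4], [-1/3, -5/3, 13/6]] · [[29, 35], [-27, -10], [-14, 0]] = [[-3, 0], [4, 5], [5, 5]].

X = [[-3, 0], [4, 5], [5, 5]]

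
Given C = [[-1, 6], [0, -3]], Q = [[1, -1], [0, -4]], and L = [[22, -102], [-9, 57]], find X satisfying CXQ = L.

Isolating X: multiply by C⁻¹ from the left and Q⁻¹ from the right, so X = C⁻¹LQ⁻¹.
det C = 3, so C⁻¹ = [[-1, -2], [0, -1/3]].
det Q = -4; the adjugate gives Q⁻¹ = [[1, -1/4], [0, -1/4]].
C⁻¹L = [[-4, -12], [3, -19]].
X = (C⁻¹L)Q⁻¹ = [[-4, 4], [3, 4]].

X = [[-4, 4], [3, 4]]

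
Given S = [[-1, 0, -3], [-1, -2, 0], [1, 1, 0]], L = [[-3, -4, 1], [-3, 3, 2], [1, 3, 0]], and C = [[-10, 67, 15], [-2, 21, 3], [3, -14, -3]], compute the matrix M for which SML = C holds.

Isolating M: multiply by S⁻¹ from the left and L⁻¹ from the right, so M = S⁻¹CL⁻¹.
S has determinant -3; S⁻¹ = [[0, 1, 2], [0, -1, -1], [-1/3, -1/3, -2/3]].
det L = -2; the adjugate gives L⁻¹ = [[3, -3/2, 11/2], [-1, 1/2, -3/2], [6, -5/2, 21/2]].
S⁻¹C = [[4, -7, -3], [-1, -7, 0], [2, -20, -4]].
M = (S⁻¹C)L⁻¹ = [[1, -2, 1], [4, -2, 5], [2, -3, -1]].

M = [[1, -2, 1], [4, -2, 5], [2, -3, -1]]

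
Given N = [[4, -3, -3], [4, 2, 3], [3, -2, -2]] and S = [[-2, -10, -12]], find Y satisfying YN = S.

Y = [[6, -2, -6]]

N is on the right of Y, so right-multiply by N⁻¹: Y = SN⁻¹.
det N = -1; the adjugate gives N⁻¹ = [[-2, 0, 3], [-17, -1, 24], [14, 1, -20]].
Y = SN⁻¹ = [[-2, -10, -12]] · [[-2, 0, 3], [-17, -1, 24], [14, 1, -20]] = [[6, -2, -6]].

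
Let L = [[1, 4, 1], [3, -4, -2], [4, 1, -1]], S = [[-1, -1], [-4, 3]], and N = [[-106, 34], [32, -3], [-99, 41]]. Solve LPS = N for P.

P = [[4, 3], [5, 5], [2, -3]]

Isolating P: multiply by L⁻¹ from the left and S⁻¹ from the right, so P = L⁻¹NS⁻¹.
det L = 5; the adjugate gives L⁻¹ = [[6/5, 1, -4/5], [-1, -1, 1], [19/5, 3, -16/5]].
S has determinant -7; S⁻¹ = [[-3/7, -1/7], [-4/7, 1/7]].
L⁻¹N = [[-16, 5], [-25, 10], [10, -11]].
P = (L⁻¹N)S⁻¹ = [[4, 3], [5, 5], [2, -3]].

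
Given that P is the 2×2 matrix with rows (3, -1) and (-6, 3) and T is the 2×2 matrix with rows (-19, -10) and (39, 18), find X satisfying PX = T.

P is on the left of X, so left-multiply by P⁻¹: X = P⁻¹T.
det P = 3, so P⁻¹ = [[1, 1/3], [2, 1]].
X = P⁻¹T = [[1, 1/3], [2, 1]] · [[-19, -10], [39, 18]] = [[-6, -4], [1, -2]].

X = [[-6, -4], [1, -2]]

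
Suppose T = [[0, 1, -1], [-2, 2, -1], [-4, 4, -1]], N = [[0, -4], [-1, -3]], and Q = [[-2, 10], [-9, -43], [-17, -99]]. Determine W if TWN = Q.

Isolating W: multiply by T⁻¹ from the left and N⁻¹ from the right, so W = T⁻¹QN⁻¹.
det T = 2; the adjugate gives T⁻¹ = [[1, -3/2, 1/2], [1, -2, 1], [0, -2, 1]].
det N = -4; the adjugate gives N⁻¹ = [[3/4, -1], [-1/4, 0]].
T⁻¹Q = [[3, 25], [-1, -3], [1, -13]].
W = (T⁻¹Q)N⁻¹ = [[-4, -3], [0, 1], [4, -1]].

W = [[-4, -3], [0, 1], [4, -1]]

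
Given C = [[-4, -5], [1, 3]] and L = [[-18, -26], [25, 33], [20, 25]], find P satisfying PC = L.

Right-multiplying both sides by C⁻¹ gives P = LC⁻¹.
det C = -7, so C⁻¹ = [[-3/7, -5/7], [1/7, 4/7]].
P = LC⁻¹ = [[-18, -26], [25, 33], [20, 25]] · [[-3/7, -5/7], [1/7, 4/7]] = [[4, -2], [-6, 1], [-5, 0]].

P = [[4, -2], [-6, 1], [-5, 0]]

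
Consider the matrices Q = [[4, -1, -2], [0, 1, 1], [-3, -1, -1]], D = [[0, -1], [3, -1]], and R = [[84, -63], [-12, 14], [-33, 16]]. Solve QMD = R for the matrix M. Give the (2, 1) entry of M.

Isolating M: multiply by Q⁻¹ from the left and D⁻¹ from the right, so M = Q⁻¹RD⁻¹.
Q has determinant -3; Q⁻¹ = [[0, -1/3, -1/3], [1, 10/3, 4/3], [-1, -7/3, -4/3]].
det D = 3; the adjugate gives D⁻¹ = [[-1/3, 1/3], [-1, 0]].
Q⁻¹R = [[15, -10], [0, 5], [-12, 9]].
M = (Q⁻¹R)D⁻¹ = [[5, 5], [-5, 0], [-5, -4]].

-5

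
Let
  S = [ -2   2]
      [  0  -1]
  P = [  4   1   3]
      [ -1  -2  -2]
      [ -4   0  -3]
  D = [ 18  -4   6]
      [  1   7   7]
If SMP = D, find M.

Left-multiply by S⁻¹ and right-multiply by P⁻¹: M = S⁻¹DP⁻¹.
det S = 2; the adjugate gives S⁻¹ = [[-1/2, -1], [0, -1]].
P has determinant 5; P⁻¹ = [[6/5, 3/5, 4/5], [1, 0, 1], [-8/5, -4/5, -7/5]].
S⁻¹D = [[-10, -5, -10], [-1, -7, -7]].
M = (S⁻¹D)P⁻¹ = [[-1, 2, 1], [3, 5, 2]].

M = [[-1, 2, 1], [3, 5, 2]]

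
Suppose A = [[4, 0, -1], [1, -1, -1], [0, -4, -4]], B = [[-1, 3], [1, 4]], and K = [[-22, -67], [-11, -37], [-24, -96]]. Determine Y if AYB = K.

Left-multiply by A⁻¹ and right-multiply by B⁻¹: Y = A⁻¹KB⁻¹.
det A = 4; the adjugate gives A⁻¹ = [[0, 1, -1/4], [1, -4, 3/4], [-1, 4, -1]].
det B = -7; the adjugate gives B⁻¹ = [[-4/7, 3/7], [1/7, 1/7]].
A⁻¹K = [[-5, -13], [4, 9], [2, 15]].
Y = (A⁻¹K)B⁻¹ = [[1, -4], [-1, 3], [1, 3]].

Y = [[1, -4], [-1, 3], [1, 3]]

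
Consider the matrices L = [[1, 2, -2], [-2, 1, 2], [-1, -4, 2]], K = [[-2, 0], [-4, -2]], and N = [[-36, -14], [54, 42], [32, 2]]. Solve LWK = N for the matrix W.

W = [[-4, 5], [5, -3], [1, -4]]

W = L⁻¹NK⁻¹ (apply L⁻¹ on the left and K⁻¹ on the right).
det L = -4; the adjugate gives L⁻¹ = [[-5/2, -1, -3/2], [-1/2, 0, -1/2], [-9/4, -1/2, -5/4]].
det K = 4; the adjugate gives K⁻¹ = [[-1/2, 0], [1, -1/2]].
L⁻¹N = [[-12, -10], [2, 6], [14, 8]].
W = (L⁻¹N)K⁻¹ = [[-4, 5], [5, -3], [1, -4]].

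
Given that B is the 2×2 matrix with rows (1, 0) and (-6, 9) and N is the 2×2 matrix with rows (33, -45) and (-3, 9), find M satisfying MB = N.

M = [[3, -5], [3, 1]]

Since B sits to the right of M, M = NB⁻¹.
det B = 9, so B⁻¹ = [[1, 0], [2/3, 1/9]].
M = NB⁻¹ = [[33, -45], [-3, 9]] · [[1, 0], [2/3, 1/9]] = [[3, -5], [3, 1]].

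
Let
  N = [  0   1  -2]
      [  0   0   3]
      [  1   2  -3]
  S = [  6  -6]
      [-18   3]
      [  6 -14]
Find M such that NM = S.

M = [[0, -3], [-6, -4], [-6, 1]]

Since N multiplies M on the left, M = N⁻¹S.
det N = 3; the adjugate gives N⁻¹ = [[-2, -1/3, 1], [1, 2/3, 0], [0, 1/3, 0]].
M = N⁻¹S = [[-2, -1/3, 1], [1, 2/3, 0], [0, 1/3, 0]] · [[6, -6], [-18, 3], [6, -14]] = [[0, -3], [-6, -4], [-6, 1]].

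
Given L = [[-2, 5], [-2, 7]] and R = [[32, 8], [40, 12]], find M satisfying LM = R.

M = [[-6, 1], [4, 2]]

Since L multiplies M on the left, M = L⁻¹R.
L has determinant -4; L⁻¹ = [[-7/4, 5/4], [-1/2, 1/2]].
M = L⁻¹R = [[-7/4, 5/4], [-1/2, 1/2]] · [[32, 8], [40, 12]] = [[-6, 1], [4, 2]].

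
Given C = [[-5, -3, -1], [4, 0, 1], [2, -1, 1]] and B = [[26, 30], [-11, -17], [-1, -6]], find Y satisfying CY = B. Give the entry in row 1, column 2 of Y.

-4

C is on the left of Y, so left-multiply by C⁻¹: Y = C⁻¹B.
C has determinant 5; C⁻¹ = [[1/5, 4/5, -3/5], [-2/5, -3/5, 1/5], [-4/5, -11/5, 12/5]].
Y = C⁻¹B = [[1/5, 4/5, -3/5], [-2/5, -3/5, 1/5], [-4/5, -11/5, 12/5]] · [[26, 30], [-11, -17], [-1, -6]] = [[-3, -4], [-4, -3], [1, -1]].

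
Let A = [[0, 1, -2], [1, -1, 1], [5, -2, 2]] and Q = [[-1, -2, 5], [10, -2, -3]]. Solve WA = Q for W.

Since A sits to the right of W, W = QA⁻¹.
det A = -3, so A⁻¹ = [[0, -2/3, 1/3], [-1, -10/3, 2/3], [-1, -5/3, 1/3]].
W = QA⁻¹ = [[-1, -2, 5], [10, -2, -3]] · [[0, -2/3, 1/3], [-1, -10/3, 2/3], [-1, -5/3, 1/3]] = [[-3, -1, 0], [5, 5, 1]].

W = [[-3, -1, 0], [5, 5, 1]]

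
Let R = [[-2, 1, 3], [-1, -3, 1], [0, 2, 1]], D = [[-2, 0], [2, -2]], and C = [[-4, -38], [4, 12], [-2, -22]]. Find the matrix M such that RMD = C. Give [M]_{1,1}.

-5

M = R⁻¹CD⁻¹ (apply R⁻¹ on the left and D⁻¹ on the right).
det R = 5; the adjugate gives R⁻¹ = [[-1, 1, 2], [1/5, -2/5, -1/5], [-2/5, 4/5, 7/5]].
D has determinant 4; D⁻¹ = [[-1/2, 0], [-1/2, -1/2]].
R⁻¹C = [[4, 6], [-2, -8], [2, -6]].
M = (R⁻¹C)D⁻¹ = [[-5, -3], [5, 4], [2, 3]].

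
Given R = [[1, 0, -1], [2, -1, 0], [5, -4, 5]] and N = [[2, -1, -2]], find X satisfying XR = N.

X = [[-3, 5, -1]]

Since R sits to the right of X, X = NR⁻¹.
det R = -2; the adjugate gives R⁻¹ = [[5/2, -2, 1/2], [5, -5, 1], [3/2, -2, 1/2]].
X = NR⁻¹ = [[2, -1, -2]] · [[5/2, -2, 1/2], [5, -5, 1], [3/2, -2, 1/2]] = [[-3, 5, -1]].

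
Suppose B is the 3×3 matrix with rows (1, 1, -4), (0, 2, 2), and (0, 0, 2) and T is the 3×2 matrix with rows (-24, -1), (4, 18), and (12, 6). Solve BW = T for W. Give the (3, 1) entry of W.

6

Since B multiplies W on the left, W = B⁻¹T.
det B = 4; the adjugate gives B⁻¹ = [[1, -1/2, 5/2], [0, 1/2, -1/2], [0, 0, 1/2]].
W = B⁻¹T = [[1, -1/2, 5/2], [0, 1/2, -1/2], [0, 0, 1/2]] · [[-24, -1], [4, 18], [12, 6]] = [[4, 5], [-4, 6], [6, 3]].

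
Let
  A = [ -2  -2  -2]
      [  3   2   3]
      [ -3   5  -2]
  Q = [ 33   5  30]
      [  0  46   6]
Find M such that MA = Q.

Right-multiplying both sides by A⁻¹ gives M = QA⁻¹.
det A = 2; the adjugate gives A⁻¹ = [[-19/2, -7, -1], [-3/2, -1, 0], [21/2, 8, 1]].
M = QA⁻¹ = [[33, 5, 30], [0, 46, 6]] · [[-19/2, -7, -1], [-3/2, -1, 0], [21/2, 8, 1]] = [[-6, 4, -3], [-6, 2, 6]].

M = [[-6, 4, -3], [-6, 2, 6]]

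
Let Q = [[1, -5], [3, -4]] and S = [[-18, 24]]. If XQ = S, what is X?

X = [[0, -6]]

Since Q sits to the right of X, X = SQ⁻¹.
Q has determinant 11; Q⁻¹ = [[-4/11, 5/11], [-3/11, 1/11]].
X = SQ⁻¹ = [[-18, 24]] · [[-4/11, 5/11], [-3/11, 1/11]] = [[0, -6]].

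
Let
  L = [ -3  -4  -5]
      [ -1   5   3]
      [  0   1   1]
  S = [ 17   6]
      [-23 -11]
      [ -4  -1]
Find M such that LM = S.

M = [[-1, -2], [-6, -5], [2, 4]]

L is on the left of M, so left-multiply by L⁻¹: M = L⁻¹S.
det L = -5; the adjugate gives L⁻¹ = [[-2/5, 1/5, -13/5], [-1/5, 3/5, -14/5], [1/5, -3/5, 19/5]].
M = L⁻¹S = [[-2/5, 1/5, -13/5], [-1/5, 3/5, -14/5], [1/5, -3/5, 19/5]] · [[17, 6], [-23, -11], [-4, -1]] = [[-1, -2], [-6, -5], [2, 4]].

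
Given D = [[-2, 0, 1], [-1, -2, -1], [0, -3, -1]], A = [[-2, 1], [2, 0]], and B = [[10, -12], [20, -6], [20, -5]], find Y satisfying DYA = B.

Isolating Y: multiply by D⁻¹ from the left and A⁻¹ from the right, so Y = D⁻¹BA⁻¹.
det D = 5; the adjugate gives D⁻¹ = [[-1/5, -3/5, 2/5], [-1/5, 2/5, -3/5], [3/5, -6/5, 4/5]].
det A = -2, so A⁻¹ = [[0, 1/2], [1, 1]].
D⁻¹B = [[-6, 4], [-6, 3], [-2, -4]].
Y = (D⁻¹B)A⁻¹ = [[4, 1], [3, 0], [-4, -5]].

Y = [[4, 1], [3, 0], [-4, -5]]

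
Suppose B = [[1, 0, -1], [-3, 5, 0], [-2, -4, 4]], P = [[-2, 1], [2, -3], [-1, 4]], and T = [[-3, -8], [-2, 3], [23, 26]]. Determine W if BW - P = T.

BW = T + P = [[-5, -7], [0, 0], [22, 30]].
Since B multiplies W on the left, W = B⁻¹(T + P).
B has determinant -2; B⁻¹ = [[-10, -2, -5/2], [-6, -1, -3/2], [-11, -2, -5/2]].
W = B⁻¹(T + P) = [[-5, -5], [-3, -3], [0, 2]].

W = [[-5, -5], [-3, -3], [0, 2]]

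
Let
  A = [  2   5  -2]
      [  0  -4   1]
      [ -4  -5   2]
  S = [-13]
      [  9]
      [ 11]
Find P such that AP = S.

Since A multiplies P on the left, P = A⁻¹S.
det A = 6, so A⁻¹ = [[-1/2, 0, -1/2], [-2/3, -2/3, -1/3], [-8/3, -5/3, -4/3]].
P = A⁻¹S = [[-1/2, 0, -1/2], [-2/3, -2/3, -1/3], [-8/3, -5/3, -4/3]] · [[-13], [9], [11]] = [[1], [-1], [5]].

P = [[1], [-1], [5]]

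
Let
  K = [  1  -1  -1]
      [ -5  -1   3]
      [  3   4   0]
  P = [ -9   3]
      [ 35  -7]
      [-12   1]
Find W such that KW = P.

Since K multiplies W on the left, W = K⁻¹P.
det K = -4; the adjugate gives K⁻¹ = [[3, 1, 1], [-9/4, -3/4, -1/2], [17/4, 7/4, 3/2]].
W = K⁻¹P = [[3, 1, 1], [-9/4, -3/4, -1/2], [17/4, 7/4, 3/2]] · [[-9, 3], [35, -7], [-12, 1]] = [[-4, 3], [0, -2], [5, 2]].

W = [[-4, 3], [0, -2], [5, 2]]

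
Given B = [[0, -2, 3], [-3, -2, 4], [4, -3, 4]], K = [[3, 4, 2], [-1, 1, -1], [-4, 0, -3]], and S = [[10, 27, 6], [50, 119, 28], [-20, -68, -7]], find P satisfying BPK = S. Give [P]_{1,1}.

P = B⁻¹SK⁻¹ (apply B⁻¹ on the left and K⁻¹ on the right).
det B = -5; the adjugate gives B⁻¹ = [[-4/5, 1/5, 2/5], [-28/5, 12/5, 9/5], [-17/5, 8/5, 6/5]].
det K = 3, so K⁻¹ = [[-1, 4, -2], [1/3, -1/3, 1/3], [4/3, -16/3, 7/3]].
B⁻¹S = [[-6, -25, -2], [28, 12, 21], [22, 17, 16]].
P = (B⁻¹S)K⁻¹ = [[-5, -5, -1], [4, -4, -3], [5, -3, -1]].

-5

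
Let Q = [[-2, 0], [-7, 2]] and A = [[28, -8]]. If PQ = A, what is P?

P = [[0, -4]]

Since Q sits to the right of P, P = AQ⁻¹.
det Q = -4, so Q⁻¹ = [[-1/2, 0], [-7/4, 1/2]].
P = AQ⁻¹ = [[28, -8]] · [[-1/2, 0], [-7/4, 1/2]] = [[0, -4]].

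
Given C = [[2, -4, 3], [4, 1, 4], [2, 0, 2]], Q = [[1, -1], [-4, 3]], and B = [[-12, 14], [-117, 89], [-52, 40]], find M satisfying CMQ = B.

M = [[2, 4], [3, 4], [-4, 2]]

Isolating M: multiply by C⁻¹ from the left and Q⁻¹ from the right, so M = C⁻¹BQ⁻¹.
det C = -2; the adjugate gives C⁻¹ = [[-1, -4, 19/2], [0, 1, -2], [1, 4, -9]].
det Q = -1, so Q⁻¹ = [[-3, -1], [-4, -1]].
C⁻¹B = [[-14, 10], [-13, 9], [-12, 10]].
M = (C⁻¹B)Q⁻¹ = [[2, 4], [3, 4], [-4, 2]].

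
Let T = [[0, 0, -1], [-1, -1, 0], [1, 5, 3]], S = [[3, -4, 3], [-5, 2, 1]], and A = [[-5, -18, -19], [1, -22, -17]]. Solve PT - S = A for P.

PT = A + S = [[-2, -22, -16], [-4, -20, -16]].
Since T sits to the right of P, P = (A + S)T⁻¹.
T has determinant 4; T⁻¹ = [[-3/4, -5/4, -1/4], [3/4, 1/4, 1/4], [-1, 0, 0]].
P = (A + S)T⁻¹ = [[1, -3, -5], [4, 0, -4]].

P = [[1, -3, -5], [4, 0, -4]]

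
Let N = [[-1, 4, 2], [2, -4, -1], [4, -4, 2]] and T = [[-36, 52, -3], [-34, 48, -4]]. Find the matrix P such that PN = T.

P = [[2, -5, -6], [2, -4, -6]]

Right-multiplying both sides by N⁻¹ gives P = TN⁻¹.
det N = -4; the adjugate gives N⁻¹ = [[3, 4, -1], [2, 5/2, -3/4], [-2, -3, 1]].
P = TN⁻¹ = [[-36, 52, -3], [-34, 48, -4]] · [[3, 4, -1], [2, 5/2, -3/4], [-2, -3, 1]] = [[2, -5, -6], [2, -4, -6]].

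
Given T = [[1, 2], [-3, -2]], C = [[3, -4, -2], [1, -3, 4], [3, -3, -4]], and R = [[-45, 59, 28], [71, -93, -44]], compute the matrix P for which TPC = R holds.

P = [[-2, -1, -2], [-3, -1, -2]]

Left-multiply by T⁻¹ and right-multiply by C⁻¹: P = T⁻¹RC⁻¹.
T has determinant 4; T⁻¹ = [[-1/2, -1/2], [3/4, 1/4]].
C has determinant -4; C⁻¹ = [[-6, 5/2, 11/2], [-4, 3/2, 7/2], [-3/2, 3/4, 5/4]].
T⁻¹R = [[-13, 17, 8], [-16, 21, 10]].
P = (T⁻¹R)C⁻¹ = [[-2, -1, -2], [-3, -1, -2]].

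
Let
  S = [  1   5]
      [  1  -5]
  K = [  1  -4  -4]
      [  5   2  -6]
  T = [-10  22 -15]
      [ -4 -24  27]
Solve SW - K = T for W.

SW = T + K = [[-9, 18, -19], [1, -22, 21]].
S is on the left of W, so left-multiply by S⁻¹: W = S⁻¹(T + K).
det S = -10, so S⁻¹ = [[1/2, 1/2], [1/10, -1/10]].
W = S⁻¹(T + K) = [[-4, -2, 1], [-1, 4, -4]].

W = [[-4, -2, 1], [-1, 4, -4]]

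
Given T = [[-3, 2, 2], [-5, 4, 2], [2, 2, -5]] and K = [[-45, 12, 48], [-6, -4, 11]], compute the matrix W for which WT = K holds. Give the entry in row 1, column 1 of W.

Right-multiplying both sides by T⁻¹ gives W = KT⁻¹.
det T = -6; the adjugate gives T⁻¹ = [[4, -7/3, 2/3], [7/2, -11/6, 2/3], [3, -5/3, 1/3]].
W = KT⁻¹ = [[-45, 12, 48], [-6, -4, 11]] · [[4, -7/3, 2/3], [7/2, -11/6, 2/3], [3, -5/3, 1/3]] = [[6, 3, -6], [-5, 3, -3]].

6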